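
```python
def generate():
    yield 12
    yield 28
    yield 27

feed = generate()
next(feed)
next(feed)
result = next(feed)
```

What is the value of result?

Step 1: generate() creates a generator.
Step 2: next(feed) yields 12 (consumed and discarded).
Step 3: next(feed) yields 28 (consumed and discarded).
Step 4: next(feed) yields 27, assigned to result.
Therefore result = 27.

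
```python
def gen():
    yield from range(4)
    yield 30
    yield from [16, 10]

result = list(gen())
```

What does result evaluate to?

Step 1: Trace yields in order:
  yield 0
  yield 1
  yield 2
  yield 3
  yield 30
  yield 16
  yield 10
Therefore result = [0, 1, 2, 3, 30, 16, 10].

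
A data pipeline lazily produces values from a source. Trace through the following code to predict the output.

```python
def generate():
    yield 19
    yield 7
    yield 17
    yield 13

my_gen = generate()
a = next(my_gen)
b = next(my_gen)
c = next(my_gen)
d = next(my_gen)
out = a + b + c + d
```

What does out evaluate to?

Step 1: Create generator and consume all values:
  a = next(my_gen) = 19
  b = next(my_gen) = 7
  c = next(my_gen) = 17
  d = next(my_gen) = 13
Step 2: out = 19 + 7 + 17 + 13 = 56.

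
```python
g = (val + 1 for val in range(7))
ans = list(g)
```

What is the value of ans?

Step 1: For each val in range(7), compute val+1:
  val=0: 0+1 = 1
  val=1: 1+1 = 2
  val=2: 2+1 = 3
  val=3: 3+1 = 4
  val=4: 4+1 = 5
  val=5: 5+1 = 6
  val=6: 6+1 = 7
Therefore ans = [1, 2, 3, 4, 5, 6, 7].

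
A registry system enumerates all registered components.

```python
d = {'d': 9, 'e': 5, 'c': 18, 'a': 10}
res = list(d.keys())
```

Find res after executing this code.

Step 1: d.keys() returns the dictionary keys in insertion order.
Therefore res = ['d', 'e', 'c', 'a'].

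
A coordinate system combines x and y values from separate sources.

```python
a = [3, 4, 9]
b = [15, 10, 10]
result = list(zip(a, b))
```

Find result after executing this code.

Step 1: zip pairs elements at same index:
  Index 0: (3, 15)
  Index 1: (4, 10)
  Index 2: (9, 10)
Therefore result = [(3, 15), (4, 10), (9, 10)].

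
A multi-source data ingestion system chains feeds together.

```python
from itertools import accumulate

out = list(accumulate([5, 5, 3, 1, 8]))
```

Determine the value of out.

Step 1: accumulate computes running sums:
  + 5 = 5
  + 5 = 10
  + 3 = 13
  + 1 = 14
  + 8 = 22
Therefore out = [5, 10, 13, 14, 22].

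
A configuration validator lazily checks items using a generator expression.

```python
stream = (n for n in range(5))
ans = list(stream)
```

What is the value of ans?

Step 1: Generator expression iterates range(5): [0, 1, 2, 3, 4].
Step 2: list() collects all values.
Therefore ans = [0, 1, 2, 3, 4].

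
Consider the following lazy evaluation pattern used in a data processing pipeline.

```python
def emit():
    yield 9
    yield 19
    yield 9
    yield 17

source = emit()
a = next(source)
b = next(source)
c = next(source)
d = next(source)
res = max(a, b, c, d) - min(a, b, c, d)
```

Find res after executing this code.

Step 1: Create generator and consume all values:
  a = next(source) = 9
  b = next(source) = 19
  c = next(source) = 9
  d = next(source) = 17
Step 2: max = 19, min = 9, res = 19 - 9 = 10.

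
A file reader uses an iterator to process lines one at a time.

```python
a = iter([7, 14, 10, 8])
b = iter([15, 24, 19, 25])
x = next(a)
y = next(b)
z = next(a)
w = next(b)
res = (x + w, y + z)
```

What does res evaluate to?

Step 1: a iterates [7, 14, 10, 8], b iterates [15, 24, 19, 25].
Step 2: x = next(a) = 7, y = next(b) = 15.
Step 3: z = next(a) = 14, w = next(b) = 24.
Step 4: res = (7 + 24, 15 + 14) = (31, 29).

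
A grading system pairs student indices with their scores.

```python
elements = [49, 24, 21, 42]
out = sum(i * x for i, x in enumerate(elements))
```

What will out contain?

Step 1: Compute i * x for each (i, x) in enumerate([49, 24, 21, 42]):
  i=0, x=49: 0*49 = 0
  i=1, x=24: 1*24 = 24
  i=2, x=21: 2*21 = 42
  i=3, x=42: 3*42 = 126
Step 2: sum = 0 + 24 + 42 + 126 = 192.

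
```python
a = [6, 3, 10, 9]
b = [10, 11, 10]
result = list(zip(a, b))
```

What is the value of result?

Step 1: zip stops at shortest (len(a)=4, len(b)=3):
  Index 0: (6, 10)
  Index 1: (3, 11)
  Index 2: (10, 10)
Step 2: Last element of a (9) has no pair, dropped.
Therefore result = [(6, 10), (3, 11), (10, 10)].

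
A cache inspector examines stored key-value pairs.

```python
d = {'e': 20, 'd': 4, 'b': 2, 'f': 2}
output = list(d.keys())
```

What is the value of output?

Step 1: d.keys() returns the dictionary keys in insertion order.
Therefore output = ['e', 'd', 'b', 'f'].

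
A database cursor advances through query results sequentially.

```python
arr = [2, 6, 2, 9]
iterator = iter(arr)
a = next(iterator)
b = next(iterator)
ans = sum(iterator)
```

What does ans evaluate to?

Step 1: Create iterator over [2, 6, 2, 9].
Step 2: a = next() = 2, b = next() = 6.
Step 3: sum() of remaining [2, 9] = 11.
Therefore ans = 11.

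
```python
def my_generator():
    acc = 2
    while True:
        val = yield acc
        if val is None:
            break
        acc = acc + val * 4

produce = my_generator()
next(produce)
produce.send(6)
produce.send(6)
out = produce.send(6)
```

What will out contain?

Step 1: next() -> yield acc=2.
Step 2: send(6) -> val=6, acc = 2 + 6*4 = 26, yield 26.
Step 3: send(6) -> val=6, acc = 26 + 6*4 = 50, yield 50.
Step 4: send(6) -> val=6, acc = 50 + 6*4 = 74, yield 74.
Therefore out = 74.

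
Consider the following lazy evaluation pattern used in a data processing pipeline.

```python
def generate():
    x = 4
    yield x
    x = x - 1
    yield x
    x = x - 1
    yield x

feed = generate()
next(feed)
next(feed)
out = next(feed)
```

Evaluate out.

Step 1: Trace through generator execution:
  Yield 1: x starts at 4, yield 4
  Yield 2: x = 4 - 1 = 3, yield 3
  Yield 3: x = 3 - 1 = 2, yield 2
Step 2: First next() gets 4, second next() gets the second value, third next() yields 2.
Therefore out = 2.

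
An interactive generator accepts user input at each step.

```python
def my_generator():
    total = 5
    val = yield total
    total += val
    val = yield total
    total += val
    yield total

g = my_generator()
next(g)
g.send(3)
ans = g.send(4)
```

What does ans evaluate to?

Step 1: next() -> yield total=5.
Step 2: send(3) -> val=3, total = 5+3 = 8, yield 8.
Step 3: send(4) -> val=4, total = 8+4 = 12, yield 12.
Therefore ans = 12.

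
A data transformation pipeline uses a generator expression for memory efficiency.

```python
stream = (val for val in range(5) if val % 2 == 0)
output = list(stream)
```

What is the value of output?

Step 1: Filter range(5) keeping only even values:
  val=0: even, included
  val=1: odd, excluded
  val=2: even, included
  val=3: odd, excluded
  val=4: even, included
Therefore output = [0, 2, 4].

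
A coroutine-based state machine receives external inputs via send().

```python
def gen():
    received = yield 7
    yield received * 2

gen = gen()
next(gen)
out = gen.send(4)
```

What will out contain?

Step 1: next(gen) advances to first yield, producing 7.
Step 2: send(4) resumes, received = 4.
Step 3: yield received * 2 = 4 * 2 = 8.
Therefore out = 8.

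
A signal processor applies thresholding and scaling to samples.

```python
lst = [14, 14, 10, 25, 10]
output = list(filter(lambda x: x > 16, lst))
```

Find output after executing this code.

Step 1: Filter elements > 16:
  14: removed
  14: removed
  10: removed
  25: kept
  10: removed
Therefore output = [25].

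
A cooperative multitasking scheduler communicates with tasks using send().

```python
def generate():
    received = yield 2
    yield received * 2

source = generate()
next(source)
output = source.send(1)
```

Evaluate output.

Step 1: next(source) advances to first yield, producing 2.
Step 2: send(1) resumes, received = 1.
Step 3: yield received * 2 = 1 * 2 = 2.
Therefore output = 2.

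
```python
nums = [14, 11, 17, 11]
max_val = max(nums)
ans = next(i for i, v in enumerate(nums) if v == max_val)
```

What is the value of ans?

Step 1: max([14, 11, 17, 11]) = 17.
Step 2: Find first index where value == 17:
  Index 0: 14 != 17
  Index 1: 11 != 17
  Index 2: 17 == 17, found!
Therefore ans = 2.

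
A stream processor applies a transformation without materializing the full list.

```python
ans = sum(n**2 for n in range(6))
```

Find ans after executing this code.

Step 1: Compute n**2 for each n in range(6):
  n=0: 0**2 = 0
  n=1: 1**2 = 1
  n=2: 2**2 = 4
  n=3: 3**2 = 9
  n=4: 4**2 = 16
  n=5: 5**2 = 25
Step 2: sum = 0 + 1 + 4 + 9 + 16 + 25 = 55.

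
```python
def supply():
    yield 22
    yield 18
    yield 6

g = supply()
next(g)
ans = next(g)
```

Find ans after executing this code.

Step 1: supply() creates a generator.
Step 2: next(g) yields 22 (consumed and discarded).
Step 3: next(g) yields 18, assigned to ans.
Therefore ans = 18.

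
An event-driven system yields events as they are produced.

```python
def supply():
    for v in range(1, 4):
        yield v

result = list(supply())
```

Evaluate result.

Step 1: The generator yields each value from range(1, 4).
Step 2: list() consumes all yields: [1, 2, 3].
Therefore result = [1, 2, 3].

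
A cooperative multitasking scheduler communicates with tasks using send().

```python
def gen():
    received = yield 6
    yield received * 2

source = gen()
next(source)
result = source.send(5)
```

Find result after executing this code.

Step 1: next(source) advances to first yield, producing 6.
Step 2: send(5) resumes, received = 5.
Step 3: yield received * 2 = 5 * 2 = 10.
Therefore result = 10.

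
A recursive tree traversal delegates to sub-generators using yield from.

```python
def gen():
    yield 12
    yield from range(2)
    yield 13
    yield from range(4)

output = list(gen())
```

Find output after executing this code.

Step 1: Trace yields in order:
  yield 12
  yield 0
  yield 1
  yield 13
  yield 0
  yield 1
  yield 2
  yield 3
Therefore output = [12, 0, 1, 13, 0, 1, 2, 3].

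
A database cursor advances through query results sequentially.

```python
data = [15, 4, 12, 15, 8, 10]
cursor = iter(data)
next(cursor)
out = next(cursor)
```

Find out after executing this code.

Step 1: Create iterator over [15, 4, 12, 15, 8, 10].
Step 2: next() consumes 15.
Step 3: next() returns 4.
Therefore out = 4.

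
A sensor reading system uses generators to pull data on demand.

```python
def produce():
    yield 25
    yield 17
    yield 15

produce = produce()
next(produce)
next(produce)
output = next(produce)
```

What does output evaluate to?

Step 1: produce() creates a generator.
Step 2: next(produce) yields 25 (consumed and discarded).
Step 3: next(produce) yields 17 (consumed and discarded).
Step 4: next(produce) yields 15, assigned to output.
Therefore output = 15.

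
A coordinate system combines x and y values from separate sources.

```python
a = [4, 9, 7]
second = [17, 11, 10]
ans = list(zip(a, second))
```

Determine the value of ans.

Step 1: zip pairs elements at same index:
  Index 0: (4, 17)
  Index 1: (9, 11)
  Index 2: (7, 10)
Therefore ans = [(4, 17), (9, 11), (7, 10)].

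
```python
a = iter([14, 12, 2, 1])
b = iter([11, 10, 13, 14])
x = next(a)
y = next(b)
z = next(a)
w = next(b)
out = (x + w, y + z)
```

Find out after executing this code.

Step 1: a iterates [14, 12, 2, 1], b iterates [11, 10, 13, 14].
Step 2: x = next(a) = 14, y = next(b) = 11.
Step 3: z = next(a) = 12, w = next(b) = 10.
Step 4: out = (14 + 10, 11 + 12) = (24, 23).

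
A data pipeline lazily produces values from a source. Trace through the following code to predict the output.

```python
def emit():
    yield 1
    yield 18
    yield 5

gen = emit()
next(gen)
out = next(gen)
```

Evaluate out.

Step 1: emit() creates a generator.
Step 2: next(gen) yields 1 (consumed and discarded).
Step 3: next(gen) yields 18, assigned to out.
Therefore out = 18.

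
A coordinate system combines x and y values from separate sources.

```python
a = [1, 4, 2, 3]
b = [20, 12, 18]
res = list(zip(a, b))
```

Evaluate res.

Step 1: zip stops at shortest (len(a)=4, len(b)=3):
  Index 0: (1, 20)
  Index 1: (4, 12)
  Index 2: (2, 18)
Step 2: Last element of a (3) has no pair, dropped.
Therefore res = [(1, 20), (4, 12), (2, 18)].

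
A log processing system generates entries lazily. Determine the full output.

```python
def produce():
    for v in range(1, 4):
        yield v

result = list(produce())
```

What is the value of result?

Step 1: The generator yields each value from range(1, 4).
Step 2: list() consumes all yields: [1, 2, 3].
Therefore result = [1, 2, 3].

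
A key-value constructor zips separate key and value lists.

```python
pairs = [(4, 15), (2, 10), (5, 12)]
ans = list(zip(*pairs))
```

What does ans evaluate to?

Step 1: zip(*pairs) transposes: unzips [(4, 15), (2, 10), (5, 12)] into separate sequences.
Step 2: First elements: (4, 2, 5), second elements: (15, 10, 12).
Therefore ans = [(4, 2, 5), (15, 10, 12)].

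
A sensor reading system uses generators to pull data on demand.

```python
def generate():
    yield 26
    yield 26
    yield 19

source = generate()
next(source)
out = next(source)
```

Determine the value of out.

Step 1: generate() creates a generator.
Step 2: next(source) yields 26 (consumed and discarded).
Step 3: next(source) yields 26, assigned to out.
Therefore out = 26.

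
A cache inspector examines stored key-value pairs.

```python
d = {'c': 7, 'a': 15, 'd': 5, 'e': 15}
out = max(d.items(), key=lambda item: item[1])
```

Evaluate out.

Step 1: Find item with maximum value:
  ('c', 7)
  ('a', 15)
  ('d', 5)
  ('e', 15)
Step 2: Maximum value is 15 at key 'a'.
Therefore out = ('a', 15).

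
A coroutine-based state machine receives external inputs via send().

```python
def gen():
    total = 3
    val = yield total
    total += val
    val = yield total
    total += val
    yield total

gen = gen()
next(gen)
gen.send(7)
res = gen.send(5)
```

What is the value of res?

Step 1: next() -> yield total=3.
Step 2: send(7) -> val=7, total = 3+7 = 10, yield 10.
Step 3: send(5) -> val=5, total = 10+5 = 15, yield 15.
Therefore res = 15.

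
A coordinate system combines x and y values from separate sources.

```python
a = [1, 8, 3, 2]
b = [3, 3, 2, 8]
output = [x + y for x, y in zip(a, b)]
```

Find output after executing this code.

Step 1: Add corresponding elements:
  1 + 3 = 4
  8 + 3 = 11
  3 + 2 = 5
  2 + 8 = 10
Therefore output = [4, 11, 5, 10].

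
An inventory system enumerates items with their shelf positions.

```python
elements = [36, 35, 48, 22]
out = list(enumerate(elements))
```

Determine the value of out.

Step 1: enumerate pairs each element with its index:
  (0, 36)
  (1, 35)
  (2, 48)
  (3, 22)
Therefore out = [(0, 36), (1, 35), (2, 48), (3, 22)].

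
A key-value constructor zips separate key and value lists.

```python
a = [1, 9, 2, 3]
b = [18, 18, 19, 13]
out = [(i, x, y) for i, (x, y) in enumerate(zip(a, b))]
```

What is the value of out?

Step 1: enumerate(zip(a, b)) gives index with paired elements:
  i=0: (1, 18)
  i=1: (9, 18)
  i=2: (2, 19)
  i=3: (3, 13)
Therefore out = [(0, 1, 18), (1, 9, 18), (2, 2, 19), (3, 3, 13)].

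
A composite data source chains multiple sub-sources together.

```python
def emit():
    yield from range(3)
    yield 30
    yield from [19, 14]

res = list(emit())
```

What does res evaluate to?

Step 1: Trace yields in order:
  yield 0
  yield 1
  yield 2
  yield 30
  yield 19
  yield 14
Therefore res = [0, 1, 2, 30, 19, 14].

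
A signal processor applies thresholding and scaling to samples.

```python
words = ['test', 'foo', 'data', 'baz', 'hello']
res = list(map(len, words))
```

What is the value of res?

Step 1: Map len() to each word:
  'test' -> 4
  'foo' -> 3
  'data' -> 4
  'baz' -> 3
  'hello' -> 5
Therefore res = [4, 3, 4, 3, 5].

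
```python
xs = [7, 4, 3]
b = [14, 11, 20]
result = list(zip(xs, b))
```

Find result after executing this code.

Step 1: zip pairs elements at same index:
  Index 0: (7, 14)
  Index 1: (4, 11)
  Index 2: (3, 20)
Therefore result = [(7, 14), (4, 11), (3, 20)].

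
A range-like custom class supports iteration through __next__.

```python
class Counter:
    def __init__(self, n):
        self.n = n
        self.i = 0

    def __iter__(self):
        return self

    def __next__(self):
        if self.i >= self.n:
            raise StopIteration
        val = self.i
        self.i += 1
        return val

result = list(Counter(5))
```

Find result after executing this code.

Step 1: Counter(5) creates an iterator counting 0 to 4.
Step 2: list() consumes all values: [0, 1, 2, 3, 4].
Therefore result = [0, 1, 2, 3, 4].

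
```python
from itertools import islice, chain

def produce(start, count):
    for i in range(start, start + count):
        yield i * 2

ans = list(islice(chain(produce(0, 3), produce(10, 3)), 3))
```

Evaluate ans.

Step 1: produce(0, 3) yields [0, 2, 4].
Step 2: produce(10, 3) yields [20, 22, 24].
Step 3: chain concatenates: [0, 2, 4, 20, 22, 24].
Step 4: islice takes first 3: [0, 2, 4].
Therefore ans = [0, 2, 4].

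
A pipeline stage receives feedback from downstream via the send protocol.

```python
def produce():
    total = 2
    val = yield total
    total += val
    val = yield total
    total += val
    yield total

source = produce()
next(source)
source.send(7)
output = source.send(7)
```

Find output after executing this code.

Step 1: next() -> yield total=2.
Step 2: send(7) -> val=7, total = 2+7 = 9, yield 9.
Step 3: send(7) -> val=7, total = 9+7 = 16, yield 16.
Therefore output = 16.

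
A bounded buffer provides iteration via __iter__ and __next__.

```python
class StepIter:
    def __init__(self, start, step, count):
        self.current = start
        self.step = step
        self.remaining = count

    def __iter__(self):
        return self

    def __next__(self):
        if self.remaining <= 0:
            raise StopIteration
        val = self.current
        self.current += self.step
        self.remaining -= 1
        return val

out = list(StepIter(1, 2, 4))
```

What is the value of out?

Step 1: StepIter starts at 1, increments by 2, for 4 steps:
  Yield 1, then current += 2
  Yield 3, then current += 2
  Yield 5, then current += 2
  Yield 7, then current += 2
Therefore out = [1, 3, 5, 7].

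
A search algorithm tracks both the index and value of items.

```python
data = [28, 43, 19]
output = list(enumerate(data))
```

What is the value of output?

Step 1: enumerate pairs each element with its index:
  (0, 28)
  (1, 43)
  (2, 19)
Therefore output = [(0, 28), (1, 43), (2, 19)].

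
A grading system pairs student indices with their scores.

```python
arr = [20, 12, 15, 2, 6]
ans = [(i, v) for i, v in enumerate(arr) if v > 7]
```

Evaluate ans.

Step 1: Filter enumerate([20, 12, 15, 2, 6]) keeping v > 7:
  (0, 20): 20 > 7, included
  (1, 12): 12 > 7, included
  (2, 15): 15 > 7, included
  (3, 2): 2 <= 7, excluded
  (4, 6): 6 <= 7, excluded
Therefore ans = [(0, 20), (1, 12), (2, 15)].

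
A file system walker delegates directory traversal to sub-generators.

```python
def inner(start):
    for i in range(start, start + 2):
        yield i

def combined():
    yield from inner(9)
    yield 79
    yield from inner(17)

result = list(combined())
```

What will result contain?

Step 1: combined() delegates to inner(9):
  yield 9
  yield 10
Step 2: yield 79
Step 3: Delegates to inner(17):
  yield 17
  yield 18
Therefore result = [9, 10, 79, 17, 18].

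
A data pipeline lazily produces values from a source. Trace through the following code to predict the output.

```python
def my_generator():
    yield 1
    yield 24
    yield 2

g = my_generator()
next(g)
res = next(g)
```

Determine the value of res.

Step 1: my_generator() creates a generator.
Step 2: next(g) yields 1 (consumed and discarded).
Step 3: next(g) yields 24, assigned to res.
Therefore res = 24.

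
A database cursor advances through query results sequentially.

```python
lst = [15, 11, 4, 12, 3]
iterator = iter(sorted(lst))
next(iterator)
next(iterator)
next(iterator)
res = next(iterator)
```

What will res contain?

Step 1: sorted([15, 11, 4, 12, 3]) = [3, 4, 11, 12, 15].
Step 2: Create iterator and skip 3 elements.
Step 3: next() returns 12.
Therefore res = 12.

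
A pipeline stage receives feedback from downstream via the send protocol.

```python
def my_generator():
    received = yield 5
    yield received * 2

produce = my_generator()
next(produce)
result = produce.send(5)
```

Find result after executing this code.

Step 1: next(produce) advances to first yield, producing 5.
Step 2: send(5) resumes, received = 5.
Step 3: yield received * 2 = 5 * 2 = 10.
Therefore result = 10.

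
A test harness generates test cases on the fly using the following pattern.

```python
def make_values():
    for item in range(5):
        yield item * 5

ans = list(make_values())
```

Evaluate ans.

Step 1: For each item in range(5), yield item * 5:
  item=0: yield 0 * 5 = 0
  item=1: yield 1 * 5 = 5
  item=2: yield 2 * 5 = 10
  item=3: yield 3 * 5 = 15
  item=4: yield 4 * 5 = 20
Therefore ans = [0, 5, 10, 15, 20].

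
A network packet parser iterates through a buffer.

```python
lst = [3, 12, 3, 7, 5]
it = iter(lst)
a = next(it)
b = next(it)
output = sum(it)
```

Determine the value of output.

Step 1: Create iterator over [3, 12, 3, 7, 5].
Step 2: a = next() = 3, b = next() = 12.
Step 3: sum() of remaining [3, 7, 5] = 15.
Therefore output = 15.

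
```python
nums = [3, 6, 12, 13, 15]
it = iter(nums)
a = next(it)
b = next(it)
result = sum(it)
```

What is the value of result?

Step 1: Create iterator over [3, 6, 12, 13, 15].
Step 2: a = next() = 3, b = next() = 6.
Step 3: sum() of remaining [12, 13, 15] = 40.
Therefore result = 40.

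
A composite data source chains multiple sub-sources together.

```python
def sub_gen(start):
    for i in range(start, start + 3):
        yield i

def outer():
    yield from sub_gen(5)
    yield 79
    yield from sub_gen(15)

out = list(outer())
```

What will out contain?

Step 1: outer() delegates to sub_gen(5):
  yield 5
  yield 6
  yield 7
Step 2: yield 79
Step 3: Delegates to sub_gen(15):
  yield 15
  yield 16
  yield 17
Therefore out = [5, 6, 7, 79, 15, 16, 17].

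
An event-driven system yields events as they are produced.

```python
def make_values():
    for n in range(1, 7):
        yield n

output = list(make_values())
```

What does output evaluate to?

Step 1: The generator yields each value from range(1, 7).
Step 2: list() consumes all yields: [1, 2, 3, 4, 5, 6].
Therefore output = [1, 2, 3, 4, 5, 6].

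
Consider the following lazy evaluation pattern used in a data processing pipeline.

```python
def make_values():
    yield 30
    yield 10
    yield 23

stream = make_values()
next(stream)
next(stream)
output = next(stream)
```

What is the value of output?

Step 1: make_values() creates a generator.
Step 2: next(stream) yields 30 (consumed and discarded).
Step 3: next(stream) yields 10 (consumed and discarded).
Step 4: next(stream) yields 23, assigned to output.
Therefore output = 23.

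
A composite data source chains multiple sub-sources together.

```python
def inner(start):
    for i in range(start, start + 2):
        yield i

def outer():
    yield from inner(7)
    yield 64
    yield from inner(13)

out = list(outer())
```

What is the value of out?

Step 1: outer() delegates to inner(7):
  yield 7
  yield 8
Step 2: yield 64
Step 3: Delegates to inner(13):
  yield 13
  yield 14
Therefore out = [7, 8, 64, 13, 14].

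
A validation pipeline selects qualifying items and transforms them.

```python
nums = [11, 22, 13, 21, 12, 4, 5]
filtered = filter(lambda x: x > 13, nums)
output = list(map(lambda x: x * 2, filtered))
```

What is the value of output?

Step 1: Filter nums for elements > 13:
  11: removed
  22: kept
  13: removed
  21: kept
  12: removed
  4: removed
  5: removed
Step 2: Map x * 2 on filtered [22, 21]:
  22 -> 44
  21 -> 42
Therefore output = [44, 42].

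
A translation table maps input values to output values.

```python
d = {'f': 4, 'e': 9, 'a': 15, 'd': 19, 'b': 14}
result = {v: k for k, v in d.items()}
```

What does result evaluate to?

Step 1: Invert dict (swap keys and values):
  'f': 4 -> 4: 'f'
  'e': 9 -> 9: 'e'
  'a': 15 -> 15: 'a'
  'd': 19 -> 19: 'd'
  'b': 14 -> 14: 'b'
Therefore result = {4: 'f', 9: 'e', 15: 'a', 19: 'd', 14: 'b'}.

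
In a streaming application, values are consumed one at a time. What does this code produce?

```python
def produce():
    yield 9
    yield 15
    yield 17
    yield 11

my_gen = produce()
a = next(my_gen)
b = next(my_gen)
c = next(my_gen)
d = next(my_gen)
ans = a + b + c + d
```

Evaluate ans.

Step 1: Create generator and consume all values:
  a = next(my_gen) = 9
  b = next(my_gen) = 15
  c = next(my_gen) = 17
  d = next(my_gen) = 11
Step 2: ans = 9 + 15 + 17 + 11 = 52.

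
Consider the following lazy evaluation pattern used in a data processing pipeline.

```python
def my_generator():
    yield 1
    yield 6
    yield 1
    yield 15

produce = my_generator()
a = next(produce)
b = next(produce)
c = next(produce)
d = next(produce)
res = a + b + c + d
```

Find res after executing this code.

Step 1: Create generator and consume all values:
  a = next(produce) = 1
  b = next(produce) = 6
  c = next(produce) = 1
  d = next(produce) = 15
Step 2: res = 1 + 6 + 1 + 15 = 23.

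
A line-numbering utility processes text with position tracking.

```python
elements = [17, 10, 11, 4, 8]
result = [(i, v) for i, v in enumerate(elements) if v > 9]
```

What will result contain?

Step 1: Filter enumerate([17, 10, 11, 4, 8]) keeping v > 9:
  (0, 17): 17 > 9, included
  (1, 10): 10 > 9, included
  (2, 11): 11 > 9, included
  (3, 4): 4 <= 9, excluded
  (4, 8): 8 <= 9, excluded
Therefore result = [(0, 17), (1, 10), (2, 11)].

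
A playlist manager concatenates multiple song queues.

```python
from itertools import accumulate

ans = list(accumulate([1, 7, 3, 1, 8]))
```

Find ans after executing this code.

Step 1: accumulate computes running sums:
  + 1 = 1
  + 7 = 8
  + 3 = 11
  + 1 = 12
  + 8 = 20
Therefore ans = [1, 8, 11, 12, 20].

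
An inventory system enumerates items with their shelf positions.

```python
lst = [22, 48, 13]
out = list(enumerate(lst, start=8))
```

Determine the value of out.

Step 1: enumerate with start=8:
  (8, 22)
  (9, 48)
  (10, 13)
Therefore out = [(8, 22), (9, 48), (10, 13)].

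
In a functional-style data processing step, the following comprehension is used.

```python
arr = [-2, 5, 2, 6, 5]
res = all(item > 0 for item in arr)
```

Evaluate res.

Step 1: Check item > 0 for each element in [-2, 5, 2, 6, 5]:
  -2 > 0: False
  5 > 0: True
  2 > 0: True
  6 > 0: True
  5 > 0: True
Step 2: all() returns False.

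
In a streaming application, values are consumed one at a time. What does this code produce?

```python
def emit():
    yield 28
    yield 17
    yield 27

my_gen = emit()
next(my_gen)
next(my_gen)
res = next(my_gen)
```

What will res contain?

Step 1: emit() creates a generator.
Step 2: next(my_gen) yields 28 (consumed and discarded).
Step 3: next(my_gen) yields 17 (consumed and discarded).
Step 4: next(my_gen) yields 27, assigned to res.
Therefore res = 27.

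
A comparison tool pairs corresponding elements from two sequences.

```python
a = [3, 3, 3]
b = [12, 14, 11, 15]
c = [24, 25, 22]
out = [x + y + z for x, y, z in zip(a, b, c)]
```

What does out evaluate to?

Step 1: zip three lists (truncates to shortest, len=3):
  3 + 12 + 24 = 39
  3 + 14 + 25 = 42
  3 + 11 + 22 = 36
Therefore out = [39, 42, 36].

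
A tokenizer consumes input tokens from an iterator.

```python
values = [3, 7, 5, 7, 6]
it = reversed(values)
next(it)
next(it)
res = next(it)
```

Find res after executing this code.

Step 1: reversed([3, 7, 5, 7, 6]) gives iterator: [6, 7, 5, 7, 3].
Step 2: First next() = 6, second next() = 7.
Step 3: Third next() = 5.
Therefore res = 5.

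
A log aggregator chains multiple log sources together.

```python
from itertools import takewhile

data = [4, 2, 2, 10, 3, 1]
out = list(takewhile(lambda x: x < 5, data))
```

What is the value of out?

Step 1: takewhile stops at first element >= 5:
  4 < 5: take
  2 < 5: take
  2 < 5: take
  10 >= 5: stop
Therefore out = [4, 2, 2].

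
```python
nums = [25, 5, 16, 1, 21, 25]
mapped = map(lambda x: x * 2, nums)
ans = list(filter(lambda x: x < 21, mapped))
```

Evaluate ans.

Step 1: Map x * 2:
  25 -> 50
  5 -> 10
  16 -> 32
  1 -> 2
  21 -> 42
  25 -> 50
Step 2: Filter for < 21:
  50: removed
  10: kept
  32: removed
  2: kept
  42: removed
  50: removed
Therefore ans = [10, 2].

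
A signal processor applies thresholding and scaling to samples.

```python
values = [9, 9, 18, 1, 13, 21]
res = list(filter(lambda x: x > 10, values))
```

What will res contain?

Step 1: Filter elements > 10:
  9: removed
  9: removed
  18: kept
  1: removed
  13: kept
  21: kept
Therefore res = [18, 13, 21].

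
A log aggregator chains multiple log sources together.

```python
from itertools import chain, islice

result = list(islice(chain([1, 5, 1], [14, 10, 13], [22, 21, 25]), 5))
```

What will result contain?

Step 1: chain([1, 5, 1], [14, 10, 13], [22, 21, 25]) = [1, 5, 1, 14, 10, 13, 22, 21, 25].
Step 2: islice takes first 5 elements: [1, 5, 1, 14, 10].
Therefore result = [1, 5, 1, 14, 10].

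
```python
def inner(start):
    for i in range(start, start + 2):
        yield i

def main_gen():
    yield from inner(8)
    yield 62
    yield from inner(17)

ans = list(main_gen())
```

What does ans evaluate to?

Step 1: main_gen() delegates to inner(8):
  yield 8
  yield 9
Step 2: yield 62
Step 3: Delegates to inner(17):
  yield 17
  yield 18
Therefore ans = [8, 9, 62, 17, 18].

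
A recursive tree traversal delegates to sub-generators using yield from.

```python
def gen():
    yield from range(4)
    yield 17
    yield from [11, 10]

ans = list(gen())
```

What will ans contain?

Step 1: Trace yields in order:
  yield 0
  yield 1
  yield 2
  yield 3
  yield 17
  yield 11
  yield 10
Therefore ans = [0, 1, 2, 3, 17, 11, 10].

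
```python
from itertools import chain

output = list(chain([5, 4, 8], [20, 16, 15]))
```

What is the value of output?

Step 1: chain() concatenates iterables: [5, 4, 8] + [20, 16, 15].
Therefore output = [5, 4, 8, 20, 16, 15].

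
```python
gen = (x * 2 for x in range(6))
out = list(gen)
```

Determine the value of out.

Step 1: For each x in range(6), compute x*2:
  x=0: 0*2 = 0
  x=1: 1*2 = 2
  x=2: 2*2 = 4
  x=3: 3*2 = 6
  x=4: 4*2 = 8
  x=5: 5*2 = 10
Therefore out = [0, 2, 4, 6, 8, 10].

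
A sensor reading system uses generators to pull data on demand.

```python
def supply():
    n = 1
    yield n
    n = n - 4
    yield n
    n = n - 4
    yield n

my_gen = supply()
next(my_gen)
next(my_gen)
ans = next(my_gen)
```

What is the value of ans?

Step 1: Trace through generator execution:
  Yield 1: n starts at 1, yield 1
  Yield 2: n = 1 - 4 = -3, yield -3
  Yield 3: n = -3 - 4 = -7, yield -7
Step 2: First next() gets 1, second next() gets the second value, third next() yields -7.
Therefore ans = -7.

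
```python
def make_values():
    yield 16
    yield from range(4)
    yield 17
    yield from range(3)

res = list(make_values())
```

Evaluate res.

Step 1: Trace yields in order:
  yield 16
  yield 0
  yield 1
  yield 2
  yield 3
  yield 17
  yield 0
  yield 1
  yield 2
Therefore res = [16, 0, 1, 2, 3, 17, 0, 1, 2].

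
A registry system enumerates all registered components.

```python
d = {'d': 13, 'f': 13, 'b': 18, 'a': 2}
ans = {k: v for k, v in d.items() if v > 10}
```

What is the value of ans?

Step 1: Filter items where value > 10:
  'd': 13 > 10: kept
  'f': 13 > 10: kept
  'b': 18 > 10: kept
  'a': 2 <= 10: removed
Therefore ans = {'d': 13, 'f': 13, 'b': 18}.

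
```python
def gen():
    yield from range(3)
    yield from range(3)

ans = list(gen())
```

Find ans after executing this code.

Step 1: Trace yields in order:
  yield 0
  yield 1
  yield 2
  yield 0
  yield 1
  yield 2
Therefore ans = [0, 1, 2, 0, 1, 2].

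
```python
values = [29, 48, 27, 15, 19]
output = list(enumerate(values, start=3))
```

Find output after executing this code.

Step 1: enumerate with start=3:
  (3, 29)
  (4, 48)
  (5, 27)
  (6, 15)
  (7, 19)
Therefore output = [(3, 29), (4, 48), (5, 27), (6, 15), (7, 19)].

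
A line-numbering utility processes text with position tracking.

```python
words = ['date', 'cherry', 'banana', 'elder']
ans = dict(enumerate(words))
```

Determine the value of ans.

Step 1: enumerate pairs indices with words:
  0 -> 'date'
  1 -> 'cherry'
  2 -> 'banana'
  3 -> 'elder'
Therefore ans = {0: 'date', 1: 'cherry', 2: 'banana', 3: 'elder'}.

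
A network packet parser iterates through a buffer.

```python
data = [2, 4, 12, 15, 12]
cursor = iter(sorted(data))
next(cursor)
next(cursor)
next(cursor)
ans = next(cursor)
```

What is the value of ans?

Step 1: sorted([2, 4, 12, 15, 12]) = [2, 4, 12, 12, 15].
Step 2: Create iterator and skip 3 elements.
Step 3: next() returns 12.
Therefore ans = 12.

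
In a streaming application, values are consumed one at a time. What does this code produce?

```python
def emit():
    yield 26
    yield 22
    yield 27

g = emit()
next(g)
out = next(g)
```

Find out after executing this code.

Step 1: emit() creates a generator.
Step 2: next(g) yields 26 (consumed and discarded).
Step 3: next(g) yields 22, assigned to out.
Therefore out = 22.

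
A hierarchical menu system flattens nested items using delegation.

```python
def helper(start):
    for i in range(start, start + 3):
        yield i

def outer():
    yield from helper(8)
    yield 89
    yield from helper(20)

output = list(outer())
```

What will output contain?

Step 1: outer() delegates to helper(8):
  yield 8
  yield 9
  yield 10
Step 2: yield 89
Step 3: Delegates to helper(20):
  yield 20
  yield 21
  yield 22
Therefore output = [8, 9, 10, 89, 20, 21, 22].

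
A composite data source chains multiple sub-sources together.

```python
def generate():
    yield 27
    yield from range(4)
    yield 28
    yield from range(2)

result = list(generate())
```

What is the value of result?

Step 1: Trace yields in order:
  yield 27
  yield 0
  yield 1
  yield 2
  yield 3
  yield 28
  yield 0
  yield 1
Therefore result = [27, 0, 1, 2, 3, 28, 0, 1].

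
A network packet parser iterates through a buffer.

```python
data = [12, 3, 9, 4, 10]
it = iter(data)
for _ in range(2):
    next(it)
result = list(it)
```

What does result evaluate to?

Step 1: Create iterator over [12, 3, 9, 4, 10].
Step 2: Advance 2 positions (consuming [12, 3]).
Step 3: list() collects remaining elements: [9, 4, 10].
Therefore result = [9, 4, 10].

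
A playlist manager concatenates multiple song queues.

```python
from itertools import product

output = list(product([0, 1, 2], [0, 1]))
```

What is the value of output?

Step 1: product([0, 1, 2], [0, 1]) gives all pairs:
  (0, 0)
  (0, 1)
  (1, 0)
  (1, 1)
  (2, 0)
  (2, 1)
Therefore output = [(0, 0), (0, 1), (1, 0), (1, 1), (2, 0), (2, 1)].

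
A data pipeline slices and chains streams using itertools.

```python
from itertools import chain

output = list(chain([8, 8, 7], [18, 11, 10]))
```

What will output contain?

Step 1: chain() concatenates iterables: [8, 8, 7] + [18, 11, 10].
Therefore output = [8, 8, 7, 18, 11, 10].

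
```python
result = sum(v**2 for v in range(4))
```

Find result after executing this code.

Step 1: Compute v**2 for each v in range(4):
  v=0: 0**2 = 0
  v=1: 1**2 = 1
  v=2: 2**2 = 4
  v=3: 3**2 = 9
Step 2: sum = 0 + 1 + 4 + 9 = 14.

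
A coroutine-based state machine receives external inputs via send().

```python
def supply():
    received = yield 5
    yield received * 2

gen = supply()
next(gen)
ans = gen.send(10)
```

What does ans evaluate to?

Step 1: next(gen) advances to first yield, producing 5.
Step 2: send(10) resumes, received = 10.
Step 3: yield received * 2 = 10 * 2 = 20.
Therefore ans = 20.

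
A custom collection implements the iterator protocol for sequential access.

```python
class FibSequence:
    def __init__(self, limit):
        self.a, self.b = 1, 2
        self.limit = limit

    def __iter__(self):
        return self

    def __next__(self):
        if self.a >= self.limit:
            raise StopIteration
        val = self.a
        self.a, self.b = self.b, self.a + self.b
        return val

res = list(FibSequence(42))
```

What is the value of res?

Step 1: Fibonacci-like sequence (a=1, b=2) until >= 42:
  Yield 1, then a,b = 2,3
  Yield 2, then a,b = 3,5
  Yield 3, then a,b = 5,8
  Yield 5, then a,b = 8,13
  Yield 8, then a,b = 13,21
  Yield 13, then a,b = 21,34
  Yield 21, then a,b = 34,55
  Yield 34, then a,b = 55,89
Step 2: 55 >= 42, stop.
Therefore res = [1, 2, 3, 5, 8, 13, 21, 34].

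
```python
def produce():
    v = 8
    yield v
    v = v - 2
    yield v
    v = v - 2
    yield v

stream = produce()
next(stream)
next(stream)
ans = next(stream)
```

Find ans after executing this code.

Step 1: Trace through generator execution:
  Yield 1: v starts at 8, yield 8
  Yield 2: v = 8 - 2 = 6, yield 6
  Yield 3: v = 6 - 2 = 4, yield 4
Step 2: First next() gets 8, second next() gets the second value, third next() yields 4.
Therefore ans = 4.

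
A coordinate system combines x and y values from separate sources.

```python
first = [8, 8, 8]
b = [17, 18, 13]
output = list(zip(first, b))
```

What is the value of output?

Step 1: zip pairs elements at same index:
  Index 0: (8, 17)
  Index 1: (8, 18)
  Index 2: (8, 13)
Therefore output = [(8, 17), (8, 18), (8, 13)].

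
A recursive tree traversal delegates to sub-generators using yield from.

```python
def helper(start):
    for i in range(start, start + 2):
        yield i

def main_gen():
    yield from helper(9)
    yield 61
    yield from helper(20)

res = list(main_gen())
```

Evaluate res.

Step 1: main_gen() delegates to helper(9):
  yield 9
  yield 10
Step 2: yield 61
Step 3: Delegates to helper(20):
  yield 20
  yield 21
Therefore res = [9, 10, 61, 20, 21].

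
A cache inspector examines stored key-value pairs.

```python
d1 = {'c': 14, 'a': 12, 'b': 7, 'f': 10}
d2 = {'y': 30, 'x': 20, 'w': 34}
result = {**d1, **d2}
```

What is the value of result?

Step 1: Merge d1 and d2 (d2 values override on key conflicts).
Step 2: d1 has keys ['c', 'a', 'b', 'f'], d2 has keys ['y', 'x', 'w'].
Therefore result = {'c': 14, 'a': 12, 'b': 7, 'f': 10, 'y': 30, 'x': 20, 'w': 34}.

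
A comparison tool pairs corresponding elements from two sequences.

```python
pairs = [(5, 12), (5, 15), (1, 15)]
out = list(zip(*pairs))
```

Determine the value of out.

Step 1: zip(*pairs) transposes: unzips [(5, 12), (5, 15), (1, 15)] into separate sequences.
Step 2: First elements: (5, 5, 1), second elements: (12, 15, 15).
Therefore out = [(5, 5, 1), (12, 15, 15)].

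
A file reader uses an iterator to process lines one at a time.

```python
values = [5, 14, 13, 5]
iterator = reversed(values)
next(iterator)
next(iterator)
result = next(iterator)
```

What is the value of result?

Step 1: reversed([5, 14, 13, 5]) gives iterator: [5, 13, 14, 5].
Step 2: First next() = 5, second next() = 13.
Step 3: Third next() = 14.
Therefore result = 14.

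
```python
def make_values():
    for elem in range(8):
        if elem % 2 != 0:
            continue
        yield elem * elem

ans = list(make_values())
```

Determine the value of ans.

Step 1: Only yield elem**2 when elem is divisible by 2:
  elem=0: 0 % 2 == 0, yield 0**2 = 0
  elem=2: 2 % 2 == 0, yield 2**2 = 4
  elem=4: 4 % 2 == 0, yield 4**2 = 16
  elem=6: 6 % 2 == 0, yield 6**2 = 36
Therefore ans = [0, 4, 16, 36].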